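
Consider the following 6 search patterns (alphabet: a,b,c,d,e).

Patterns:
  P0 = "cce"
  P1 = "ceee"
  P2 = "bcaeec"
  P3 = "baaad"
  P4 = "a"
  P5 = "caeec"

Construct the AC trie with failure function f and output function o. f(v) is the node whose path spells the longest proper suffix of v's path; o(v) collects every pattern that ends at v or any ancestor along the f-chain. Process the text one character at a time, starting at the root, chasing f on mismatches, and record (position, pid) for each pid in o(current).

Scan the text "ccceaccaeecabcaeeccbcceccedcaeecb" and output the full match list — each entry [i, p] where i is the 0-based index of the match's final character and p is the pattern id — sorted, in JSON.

Build automaton:
Trie nodes:
  n0 'ε': a→17 b→7 c→1
  n1 'c': a→18 c→2 e→4
  n2 'cc': e→3
  n3 'cce': ·  ←P0
  n4 'ce': e→5
  n5 'cee': e→6
  n6 'ceee': ·  ←P1
  n7 'b': a→13 c→8
  n8 'bc': a→9
  n9 'bca': e→10
  n10 'bcae': e→11
  n11 'bcaee': c→12
  n12 'bcaeec': ·  ←P2
  n13 'ba': a→14
  n14 'baa': a→15
  n15 'baaa': d→16
  n16 'baaad': ·  ←P3
  n17 'a': ·  ←P4
  n18 'ca': e→19
  n19 'cae': e→20
  n20 'caee': c→21
  n21 'caeec': ·  ←P5

BFS fail/out derivation:
  n1('c'): parent n0 fail=0; on 'c' 0 → fail=0;  out ∅∪∅=∅
  n7('b'): parent n0 fail=0; on 'b' 0 → fail=0;  out ∅∪∅=∅
  n17('a'): parent n0 fail=0; on 'a' 0 → fail=0;  out {4}∪∅={4}
  n2('cc'): parent n1 fail=0; on 'c' 0 → fail=1;  out ∅∪∅=∅
  n4('ce'): parent n1 fail=0; on 'e' 0 → fail=0;  out ∅∪∅=∅
  n8('bc'): parent n7 fail=0; on 'c' 0 → fail=1;  out ∅∪∅=∅
  n13('ba'): parent n7 fail=0; on 'a' 0 → fail=17;  out ∅∪{4}={4}
  n18('ca'): parent n1 fail=0; on 'a' 0 → fail=17;  out ∅∪{4}={4}
  n3('cce'): parent n2 fail=1; on 'e' 1 → fail=4;  out {0}∪∅={0}
  n5('cee'): parent n4 fail=0; on 'e' 0 → fail=0;  out ∅∪∅=∅
  n9('bca'): parent n8 fail=1; on 'a' 1 → fail=18;  out ∅∪{4}={4}
  n14('baa'): parent n13 fail=17; on 'a' 17→0 → fail=17;  out ∅∪{4}={4}
  n19('cae'): parent n18 fail=17; on 'e' 17→0 → fail=0;  out ∅∪∅=∅
  n6('ceee'): parent n5 fail=0; on 'e' 0 → fail=0;  out {1}∪∅={1}
  n10('bcae'): parent n9 fail=18; on 'e' 18 → fail=19;  out ∅∪∅=∅
  n15('baaa'): parent n14 fail=17; on 'a' 17→0 → fail=17;  out ∅∪{4}={4}
  n20('caee'): parent n19 fail=0; on 'e' 0 → fail=0;  out ∅∪∅=∅
  n11('bcaee'): parent n10 fail=19; on 'e' 19 → fail=20;  out ∅∪∅=∅
  n16('baaad'): parent n15 fail=17; on 'd' 17→0 → fail=0;  out {3}∪∅={3}
  n21('caeec'): parent n20 fail=0; on 'c' 0 → fail=1;  out {5}∪∅={5}
  n12('bcaeec'): parent n11 fail=20; on 'c' 20 → fail=21;  out {2}∪{5}={2,5}

Scan:
pos 0 'c': at 1
pos 1 'c': at 2
pos 2 'c': at 2 (via fail)
pos 3 'e': at 3  ** P0@[1:3]
pos 4 'a': at 17 (via fail)  ** P4@[4:4]
pos 5 'c': at 1 (via fail)
pos 6 'c': at 2
pos 7 'a': at 18 (via fail)  ** P4@[7:7]
pos 8 'e': at 19
pos 9 'e': at 20
pos 10 'c': at 21  ** P5@[6:10]
pos 11 'a': at 18 (via fail)  ** P4@[11:11]
pos 12 'b': at 7 (via fail)
pos 13 'c': at 8
pos 14 'a': at 9  ** P4@[14:14]
pos 15 'e': at 10
pos 16 'e': at 11
pos 17 'c': at 12  ** P2@[12:17],P5@[13:17]
pos 18 'c': at 2 (via fail)
pos 19 'b': at 7 (via fail)
pos 20 'c': at 8
pos 21 'c': at 2 (via fail)
pos 22 'e': at 3  ** P0@[20:22]
pos 23 'c': at 1 (via fail)
pos 24 'c': at 2
pos 25 'e': at 3  ** P0@[23:25]
pos 26 'd': at 0 (via fail)
pos 27 'c': at 1
pos 28 'a': at 18  ** P4@[28:28]
pos 29 'e': at 19
pos 30 'e': at 20
pos 31 'c': at 21  ** P5@[27:31]
pos 32 'b': at 7 (via fail)

All matches (sorted): [[3,0],[4,4],[7,4],[10,5],[11,4],[14,4],[17,2],[17,5],[22,0],[25,0],[28,4],[31,5]]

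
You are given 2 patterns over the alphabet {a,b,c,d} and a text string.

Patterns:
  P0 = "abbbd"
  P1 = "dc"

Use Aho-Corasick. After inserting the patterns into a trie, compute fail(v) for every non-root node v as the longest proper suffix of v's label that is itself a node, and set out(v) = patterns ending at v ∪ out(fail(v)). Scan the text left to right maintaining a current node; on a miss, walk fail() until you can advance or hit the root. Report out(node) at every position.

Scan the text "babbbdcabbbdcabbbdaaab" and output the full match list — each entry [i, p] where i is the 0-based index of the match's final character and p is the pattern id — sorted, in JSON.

Build:
Trie (insert patterns):
  n0 'ε': a→1 d→6
  n1 'a': b→2
  n2 'ab': b→3
  n3 'abb': b→4
  n4 'abbb': d→5
  n5 'abbbd': ·  ←P0
  n6 'd': c→7
  n7 'dc': ·  ←P1

BFS fail/out derivation:
  fail(1) 'a': from fail(0)=0 chase 'a': 0 ⇒ 0;  out=∅∪out(0)=∅
  fail(6) 'd': from fail(0)=0 chase 'd': 0 ⇒ 0;  out=∅∪out(0)=∅
  fail(2) 'ab': from fail(1)=0 chase 'b': 0 ⇒ 0;  out=∅∪out(0)=∅
  fail(7) 'dc': from fail(6)=0 chase 'c': 0 ⇒ 0;  out={1}∪out(0)={1}
  fail(3) 'abb': from fail(2)=0 chase 'b': 0 ⇒ 0;  out=∅∪out(0)=∅
  fail(4) 'abbb': from fail(3)=0 chase 'b': 0 ⇒ 0;  out=∅∪out(0)=∅
  fail(5) 'abbbd': from fail(4)=0 chase 'd': 0 ⇒ 6;  out={0}∪out(6)={0}

Run:
[0] read 'b'  n0⇒n0
[1] read 'a'  n0⇒n1
[2] read 'b'  n1⇒n2
[3] read 'b'  n2⇒n3
[4] read 'b'  n3⇒n4
[5] read 'd'  n4⇒n5  emit P0@[1:5]
[6] read 'c'  n5⇒n7 (via fail)  emit P1@[5:6]
[7] read 'a'  n7⇒n1 (via fail)
[8] read 'b'  n1⇒n2
[9] read 'b'  n2⇒n3
[10] read 'b'  n3⇒n4
[11] read 'd'  n4⇒n5  emit P0@[7:11]
[12] read 'c'  n5⇒n7 (via fail)  emit P1@[11:12]
[13] read 'a'  n7⇒n1 (via fail)
[14] read 'b'  n1⇒n2
[15] read 'b'  n2⇒n3
[16] read 'b'  n3⇒n4
[17] read 'd'  n4⇒n5  emit P0@[13:17]
[18] read 'a'  n5⇒n1 (via fail)
[19] read 'a'  n1⇒n1 (via fail)
[20] read 'a'  n1⇒n1 (via fail)
[21] read 'b'  n1⇒n2

Result: [[5,0],[6,1],[11,0],[12,1],[17,0]]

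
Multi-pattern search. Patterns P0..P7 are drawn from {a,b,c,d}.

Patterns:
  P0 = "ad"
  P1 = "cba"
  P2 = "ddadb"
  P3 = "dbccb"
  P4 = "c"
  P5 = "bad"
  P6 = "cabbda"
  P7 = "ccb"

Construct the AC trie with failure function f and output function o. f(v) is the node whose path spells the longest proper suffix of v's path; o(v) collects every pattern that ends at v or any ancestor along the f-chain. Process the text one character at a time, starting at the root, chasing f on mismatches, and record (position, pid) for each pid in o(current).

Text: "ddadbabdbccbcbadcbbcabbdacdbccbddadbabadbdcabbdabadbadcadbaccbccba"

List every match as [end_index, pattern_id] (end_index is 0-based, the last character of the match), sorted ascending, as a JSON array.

Construct AC machine:
Trie nodes:
  n0 'ε': a→1 b→15 c→3 d→6
  n1 'a': d→2
  n2 'ad': ·  ←P0
  n3 'c': a→18 b→4 c→23  ←P4
  n4 'cb': a→5
  n5 'cba': ·  ←P1
  n6 'd': b→11 d→7
  n7 'dd': a→8
  n8 'dda': d→9
  n9 'ddad': b→10
  n10 'ddadb': ·  ←P2
  n11 'db': c→12
  n12 'dbc': c→13
  n13 'dbcc': b→14
  n14 'dbccb': ·  ←P3
  n15 'b': a→16
  n16 'ba': d→17
  n17 'bad': ·  ←P5
  n18 'ca': b→19
  n19 'cab': b→20
  n20 'cabb': d→21
  n21 'cabbd': a→22
  n22 'cabbda': ·  ←P6
  n23 'cc': b→24
  n24 'ccb': ·  ←P7

Failure links (BFS by depth):
  fail(1) 'a': from fail(0)=0 chase 'a': 0 ⇒ 0;  out=∅∪out(0)=∅
  fail(3) 'c': from fail(0)=0 chase 'c': 0 ⇒ 0;  out={4}∪out(0)={4}
  fail(6) 'd': from fail(0)=0 chase 'd': 0 ⇒ 0;  out=∅∪out(0)=∅
  fail(15) 'b': from fail(0)=0 chase 'b': 0 ⇒ 0;  out=∅∪out(0)=∅
  fail(2) 'ad': from fail(1)=0 chase 'd': 0 ⇒ 6;  out={0}∪out(6)={0}
  fail(4) 'cb': from fail(3)=0 chase 'b': 0 ⇒ 15;  out=∅∪out(15)=∅
  fail(7) 'dd': from fail(6)=0 chase 'd': 0 ⇒ 6;  out=∅∪out(6)=∅
  fail(11) 'db': from fail(6)=0 chase 'b': 0 ⇒ 15;  out=∅∪out(15)=∅
  fail(16) 'ba': from fail(15)=0 chase 'a': 0 ⇒ 1;  out=∅∪out(1)=∅
  fail(18) 'ca': from fail(3)=0 chase 'a': 0 ⇒ 1;  out=∅∪out(1)=∅
  fail(23) 'cc': from fail(3)=0 chase 'c': 0 ⇒ 3;  out=∅∪out(3)={4}
  fail(5) 'cba': from fail(4)=15 chase 'a': 15 ⇒ 16;  out={1}∪out(16)={1}
  fail(8) 'dda': from fail(7)=6 chase 'a': 6→0 ⇒ 1;  out=∅∪out(1)=∅
  fail(12) 'dbc': from fail(11)=15 chase 'c': 15→0 ⇒ 3;  out=∅∪out(3)={4}
  fail(17) 'bad': from fail(16)=1 chase 'd': 1 ⇒ 2;  out={5}∪out(2)={0,5}
  fail(19) 'cab': from fail(18)=1 chase 'b': 1→0 ⇒ 15;  out=∅∪out(15)=∅
  fail(24) 'ccb': from fail(23)=3 chase 'b': 3 ⇒ 4;  out={7}∪out(4)={7}
  fail(9) 'ddad': from fail(8)=1 chase 'd': 1 ⇒ 2;  out=∅∪out(2)={0}
  fail(13) 'dbcc': from fail(12)=3 chase 'c': 3 ⇒ 23;  out=∅∪out(23)={4}
  fail(20) 'cabb': from fail(19)=15 chase 'b': 15→0 ⇒ 15;  out=∅∪out(15)=∅
  fail(10) 'ddadb': from fail(9)=2 chase 'b': 2→6 ⇒ 11;  out={2}∪out(11)={2}
  fail(14) 'dbccb': from fail(13)=23 chase 'b': 23 ⇒ 24;  out={3}∪out(24)={3,7}
  fail(21) 'cabbd': from fail(20)=15 chase 'd': 15→0 ⇒ 6;  out=∅∪out(6)=∅
  fail(22) 'cabbda': from fail(21)=6 chase 'a': 6→0 ⇒ 1;  out={6}∪out(1)={6}

Run:
[0] read 'd'  n0⇒n6
[1] read 'd'  n6⇒n7
[2] read 'a'  n7⇒n8
[3] read 'd'  n8⇒n9  emit P0@[2:3]
[4] read 'b'  n9⇒n10  emit P2@[0:4]
[5] read 'a'  n10⇒n16 ·f
[6] read 'b'  n16⇒n15 ·f
[7] read 'd'  n15⇒n6 ·f
[8] read 'b'  n6⇒n11
[9] read 'c'  n11⇒n12  emit P4@[9:9]
[10] read 'c'  n12⇒n13  emit P4@[10:10]
[11] read 'b'  n13⇒n14  emit P3@[7:11],P7@[9:11]
[12] read 'c'  n14⇒n3 ·f  emit P4@[12:12]
[13] read 'b'  n3⇒n4
[14] read 'a'  n4⇒n5  emit P1@[12:14]
[15] read 'd'  n5⇒n17 ·f  emit P0@[14:15],P5@[13:15]
[16] read 'c'  n17⇒n3 ·f  emit P4@[16:16]
[17] read 'b'  n3⇒n4
[18] read 'b'  n4⇒n15 ·f
[19] read 'c'  n15⇒n3 ·f  emit P4@[19:19]
[20] read 'a'  n3⇒n18
[21] read 'b'  n18⇒n19
[22] read 'b'  n19⇒n20
[23] read 'd'  n20⇒n21
[24] read 'a'  n21⇒n22  emit P6@[19:24]
[25] read 'c'  n22⇒n3 ·f  emit P4@[25:25]
[26] read 'd'  n3⇒n6 ·f
[27] read 'b'  n6⇒n11
[28] read 'c'  n11⇒n12  emit P4@[28:28]
[29] read 'c'  n12⇒n13  emit P4@[29:29]
[30] read 'b'  n13⇒n14  emit P3@[26:30],P7@[28:30]
[31] read 'd'  n14⇒n6 ·f
[32] read 'd'  n6⇒n7
[33] read 'a'  n7⇒n8
[34] read 'd'  n8⇒n9  emit P0@[33:34]
[35] read 'b'  n9⇒n10  emit P2@[31:35]
[36] read 'a'  n10⇒n16 ·f
[37] read 'b'  n16⇒n15 ·f
[38] read 'a'  n15⇒n16
[39] read 'd'  n16⇒n17  emit P0@[38:39],P5@[37:39]
[40] read 'b'  n17⇒n11 ·f
[41] read 'd'  n11⇒n6 ·f
[42] read 'c'  n6⇒n3 ·f  emit P4@[42:42]
[43] read 'a'  n3⇒n18
[44] read 'b'  n18⇒n19
[45] read 'b'  n19⇒n20
[46] read 'd'  n20⇒n21
[47] read 'a'  n21⇒n22  emit P6@[42:47]
[48] read 'b'  n22⇒n15 ·f
[49] read 'a'  n15⇒n16
[50] read 'd'  n16⇒n17  emit P0@[49:50],P5@[48:50]
[51] read 'b'  n17⇒n11 ·f
[52] read 'a'  n11⇒n16 ·f
[53] read 'd'  n16⇒n17  emit P0@[52:53],P5@[51:53]
[54] read 'c'  n17⇒n3 ·f  emit P4@[54:54]
[55] read 'a'  n3⇒n18
[56] read 'd'  n18⇒n2 ·f  emit P0@[55:56]
[57] read 'b'  n2⇒n11 ·f
[58] read 'a'  n11⇒n16 ·f
[59] read 'c'  n16⇒n3 ·f  emit P4@[59:59]
[60] read 'c'  n3⇒n23  emit P4@[60:60]
[61] read 'b'  n23⇒n24  emit P7@[59:61]
[62] read 'c'  n24⇒n3 ·f  emit P4@[62:62]
[63] read 'c'  n3⇒n23  emit P4@[63:63]
[64] read 'b'  n23⇒n24  emit P7@[62:64]
[65] read 'a'  n24⇒n5 ·f  emit P1@[63:65]

All matches (sorted): [[3,0],[4,2],[9,4],[10,4],[11,3],[11,7],[12,4],[14,1],[15,0],[15,5],[16,4],[19,4],[24,6],[25,4],[28,4],[29,4],[30,3],[30,7],[34,0],[35,2],[39,0],[39,5],[42,4],[47,6],[50,0],[50,5],[53,0],[53,5],[54,4],[56,0],[59,4],[60,4],[61,7],[62,4],[63,4],[64,7],[65,1]]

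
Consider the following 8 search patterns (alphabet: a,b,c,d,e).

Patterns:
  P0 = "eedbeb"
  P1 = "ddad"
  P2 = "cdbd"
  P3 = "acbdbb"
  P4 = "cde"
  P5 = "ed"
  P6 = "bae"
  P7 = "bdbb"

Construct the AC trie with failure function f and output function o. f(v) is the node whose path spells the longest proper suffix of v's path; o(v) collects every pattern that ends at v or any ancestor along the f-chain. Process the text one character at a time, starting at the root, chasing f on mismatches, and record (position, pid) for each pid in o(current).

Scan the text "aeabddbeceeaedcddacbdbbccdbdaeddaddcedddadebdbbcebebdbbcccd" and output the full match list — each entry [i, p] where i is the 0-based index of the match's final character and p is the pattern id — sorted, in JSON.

Build automaton:
Trie (insert patterns):
  n0 'ε': a→15 b→23 c→11 d→7 e→1
  n1 'e': d→22 e→2
  n2 'ee': d→3
  n3 'eed': b→4
  n4 'eedb': e→5
  n5 'eedbe': b→6
  n6 'eedbeb': ·  ←P0
  n7 'd': d→8
  n8 'dd': a→9
  n9 'dda': d→10
  n10 'ddad': ·  ←P1
  n11 'c': d→12
  n12 'cd': b→13 e→21
  n13 'cdb': d→14
  n14 'cdbd': ·  ←P2
  n15 'a': c→16
  n16 'ac': b→17
  n17 'acb': d→18
  n18 'acbd': b→19
  n19 'acbdb': b→20
  n20 'acbdbb': ·  ←P3
  n21 'cde': ·  ←P4
  n22 'ed': ·  ←P5
  n23 'b': a→24 d→26
  n24 'ba': e→25
  n25 'bae': ·  ←P6
  n26 'bd': b→27
  n27 'bdb': b→28
  n28 'bdbb': ·  ←P7

BFS fail/out derivation:
  n1('e'): parent n0 fail=0; on 'e' 0 → fail=0;  out ∅∪∅=∅
  n7('d'): parent n0 fail=0; on 'd' 0 → fail=0;  out ∅∪∅=∅
  n11('c'): parent n0 fail=0; on 'c' 0 → fail=0;  out ∅∪∅=∅
  n15('a'): parent n0 fail=0; on 'a' 0 → fail=0;  out ∅∪∅=∅
  n23('b'): parent n0 fail=0; on 'b' 0 → fail=0;  out ∅∪∅=∅
  n2('ee'): parent n1 fail=0; on 'e' 0 → fail=1;  out ∅∪∅=∅
  n8('dd'): parent n7 fail=0; on 'd' 0 → fail=7;  out ∅∪∅=∅
  n12('cd'): parent n11 fail=0; on 'd' 0 → fail=7;  out ∅∪∅=∅
  n16('ac'): parent n15 fail=0; on 'c' 0 → fail=11;  out ∅∪∅=∅
  n22('ed'): parent n1 fail=0; on 'd' 0 → fail=7;  out {5}∪∅={5}
  n24('ba'): parent n23 fail=0; on 'a' 0 → fail=15;  out ∅∪∅=∅
  n26('bd'): parent n23 fail=0; on 'd' 0 → fail=7;  out ∅∪∅=∅
  n3('eed'): parent n2 fail=1; on 'd' 1 → fail=22;  out ∅∪{5}={5}
  n9('dda'): parent n8 fail=7; on 'a' 7→0 → fail=15;  out ∅∪∅=∅
  n13('cdb'): parent n12 fail=7; on 'b' 7→0 → fail=23;  out ∅∪∅=∅
  n17('acb'): parent n16 fail=11; on 'b' 11→0 → fail=23;  out ∅∪∅=∅
  n21('cde'): parent n12 fail=7; on 'e' 7→0 → fail=1;  out {4}∪∅={4}
  n25('bae'): parent n24 fail=15; on 'e' 15→0 → fail=1;  out {6}∪∅={6}
  n27('bdb'): parent n26 fail=7; on 'b' 7→0 → fail=23;  out ∅∪∅=∅
  n4('eedb'): parent n3 fail=22; on 'b' 22→7→0 → fail=23;  out ∅∪∅=∅
  n10('ddad'): parent n9 fail=15; on 'd' 15→0 → fail=7;  out {1}∪∅={1}
  n14('cdbd'): parent n13 fail=23; on 'd' 23 → fail=26;  out {2}∪∅={2}
  n18('acbd'): parent n17 fail=23; on 'd' 23 → fail=26;  out ∅∪∅=∅
  n28('bdbb'): parent n27 fail=23; on 'b' 23→0 → fail=23;  out {7}∪∅={7}
  n5('eedbe'): parent n4 fail=23; on 'e' 23→0 → fail=1;  out ∅∪∅=∅
  n19('acbdb'): parent n18 fail=26; on 'b' 26 → fail=27;  out ∅∪∅=∅
  n6('eedbeb'): parent n5 fail=1; on 'b' 1→0 → fail=23;  out {0}∪∅={0}
  n20('acbdbb'): parent n19 fail=27; on 'b' 27 → fail=28;  out {3}∪{7}={3,7}

Text stream:
pos 0 'a': at 15
pos 1 'e': at 1 ·f
pos 2 'a': at 15 ·f
pos 3 'b': at 23 ·f
pos 4 'd': at 26
pos 5 'd': at 8 ·f
pos 6 'b': at 23 ·f
pos 7 'e': at 1 ·f
pos 8 'c': at 11 ·f
pos 9 'e': at 1 ·f
pos 10 'e': at 2
pos 11 'a': at 15 ·f
pos 12 'e': at 1 ·f
pos 13 'd': at 22  emit P5@[12:13]
pos 14 'c': at 11 ·f
pos 15 'd': at 12
pos 16 'd': at 8 ·f
pos 17 'a': at 9
pos 18 'c': at 16 ·f
pos 19 'b': at 17
pos 20 'd': at 18
pos 21 'b': at 19
pos 22 'b': at 20  emit P3@[17:22],P7@[19:22]
pos 23 'c': at 11 ·f
pos 24 'c': at 11 ·f
pos 25 'd': at 12
pos 26 'b': at 13
pos 27 'd': at 14  emit P2@[24:27]
pos 28 'a': at 15 ·f
pos 29 'e': at 1 ·f
pos 30 'd': at 22  emit P5@[29:30]
pos 31 'd': at 8 ·f
pos 32 'a': at 9
pos 33 'd': at 10  emit P1@[30:33]
pos 34 'd': at 8 ·f
pos 35 'c': at 11 ·f
pos 36 'e': at 1 ·f
pos 37 'd': at 22  emit P5@[36:37]
pos 38 'd': at 8 ·f
pos 39 'd': at 8 ·f
pos 40 'a': at 9
pos 41 'd': at 10  emit P1@[38:41]
pos 42 'e': at 1 ·f
pos 43 'b': at 23 ·f
pos 44 'd': at 26
pos 45 'b': at 27
pos 46 'b': at 28  emit P7@[43:46]
pos 47 'c': at 11 ·f
pos 48 'e': at 1 ·f
pos 49 'b': at 23 ·f
pos 50 'e': at 1 ·f
pos 51 'b': at 23 ·f
pos 52 'd': at 26
pos 53 'b': at 27
pos 54 'b': at 28  emit P7@[51:54]
pos 55 'c': at 11 ·f
pos 56 'c': at 11 ·f
pos 57 'c': at 11 ·f
pos 58 'd': at 12

Matches: [[13,5],[22,3],[22,7],[27,2],[30,5],[33,1],[37,5],[41,1],[46,7],[54,7]]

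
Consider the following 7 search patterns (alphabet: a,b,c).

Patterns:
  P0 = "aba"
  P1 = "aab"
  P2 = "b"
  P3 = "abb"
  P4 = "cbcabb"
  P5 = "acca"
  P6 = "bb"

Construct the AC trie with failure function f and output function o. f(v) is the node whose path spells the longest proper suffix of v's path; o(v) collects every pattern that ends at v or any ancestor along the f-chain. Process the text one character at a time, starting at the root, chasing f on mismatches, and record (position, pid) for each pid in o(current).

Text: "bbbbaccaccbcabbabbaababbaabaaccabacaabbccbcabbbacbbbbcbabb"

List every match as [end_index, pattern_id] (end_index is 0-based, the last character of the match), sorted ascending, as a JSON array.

Build automaton:
Trie (insert patterns):
  n0 'ε': a→1 b→6 c→8
  n1 'a': a→4 b→2 c→14
  n2 'ab': a→3 b→7
  n3 'aba': ·  ←P0
  n4 'aa': b→5
  n5 'aab': ·  ←P1
  n6 'b': b→17  ←P2
  n7 'abb': ·  ←P3
  n8 'c': b→9
  n9 'cb': c→10
  n10 'cbc': a→11
  n11 'cbca': b→12
  n12 'cbcab': b→13
  n13 'cbcabb': ·  ←P4
  n14 'ac': c→15
  n15 'acc': a→16
  n16 'acca': ·  ←P5
  n17 'bb': ·  ←P6

Failure links (BFS by depth):
  fail(1) 'a': from fail(0)=0 chase 'a': 0 ⇒ 0;  out=∅∪out(0)=∅
  fail(6) 'b': from fail(0)=0 chase 'b': 0 ⇒ 0;  out={2}∪out(0)={2}
  fail(8) 'c': from fail(0)=0 chase 'c': 0 ⇒ 0;  out=∅∪out(0)=∅
  fail(2) 'ab': from fail(1)=0 chase 'b': 0 ⇒ 6;  out=∅∪out(6)={2}
  fail(4) 'aa': from fail(1)=0 chase 'a': 0 ⇒ 1;  out=∅∪out(1)=∅
  fail(9) 'cb': from fail(8)=0 chase 'b': 0 ⇒ 6;  out=∅∪out(6)={2}
  fail(14) 'ac': from fail(1)=0 chase 'c': 0 ⇒ 8;  out=∅∪out(8)=∅
  fail(17) 'bb': from fail(6)=0 chase 'b': 0 ⇒ 6;  out={6}∪out(6)={2,6}
  fail(3) 'aba': from fail(2)=6 chase 'a': 6→0 ⇒ 1;  out={0}∪out(1)={0}
  fail(5) 'aab': from fail(4)=1 chase 'b': 1 ⇒ 2;  out={1}∪out(2)={1,2}
  fail(7) 'abb': from fail(2)=6 chase 'b': 6 ⇒ 17;  out={3}∪out(17)={2,3,6}
  fail(10) 'cbc': from fail(9)=6 chase 'c': 6→0 ⇒ 8;  out=∅∪out(8)=∅
  fail(15) 'acc': from fail(14)=8 chase 'c': 8→0 ⇒ 8;  out=∅∪out(8)=∅
  fail(11) 'cbca': from fail(10)=8 chase 'a': 8→0 ⇒ 1;  out=∅∪out(1)=∅
  fail(16) 'acca': from fail(15)=8 chase 'a': 8→0 ⇒ 1;  out={5}∪out(1)={5}
  fail(12) 'cbcab': from fail(11)=1 chase 'b': 1 ⇒ 2;  out=∅∪out(2)={2}
  fail(13) 'cbcabb': from fail(12)=2 chase 'b': 2 ⇒ 7;  out={4}∪out(7)={2,3,4,6}

Text stream:
i=0 'b': node 0→6  → match P2@[0:0]
i=1 'b': node 6→17  → match P2@[1:1],P6@[0:1]
i=2 'b': node 17→17 (via fail)  → match P2@[2:2],P6@[1:2]
i=3 'b': node 17→17 (via fail)  → match P2@[3:3],P6@[2:3]
i=4 'a': node 17→1 (via fail)
i=5 'c': node 1→14
i=6 'c': node 14→15
i=7 'a': node 15→16  → match P5@[4:7]
i=8 'c': node 16→14 (via fail)
i=9 'c': node 14→15
i=10 'b': node 15→9 (via fail)  → match P2@[10:10]
i=11 'c': node 9→10
i=12 'a': node 10→11
i=13 'b': node 11→12  → match P2@[13:13]
i=14 'b': node 12→13  → match P2@[14:14],P3@[12:14],P4@[9:14],P6@[13:14]
i=15 'a': node 13→1 (via fail)
i=16 'b': node 1→2  → match P2@[16:16]
i=17 'b': node 2→7  → match P2@[17:17],P3@[15:17],P6@[16:17]
i=18 'a': node 7→1 (via fail)
i=19 'a': node 1→4
i=20 'b': node 4→5  → match P1@[18:20],P2@[20:20]
i=21 'a': node 5→3 (via fail)  → match P0@[19:21]
i=22 'b': node 3→2 (via fail)  → match P2@[22:22]
i=23 'b': node 2→7  → match P2@[23:23],P3@[21:23],P6@[22:23]
i=24 'a': node 7→1 (via fail)
i=25 'a': node 1→4
i=26 'b': node 4→5  → match P1@[24:26],P2@[26:26]
i=27 'a': node 5→3 (via fail)  → match P0@[25:27]
i=28 'a': node 3→4 (via fail)
i=29 'c': node 4→14 (via fail)
i=30 'c': node 14→15
i=31 'a': node 15→16  → match P5@[28:31]
i=32 'b': node 16→2 (via fail)  → match P2@[32:32]
i=33 'a': node 2→3  → match P0@[31:33]
i=34 'c': node 3→14 (via fail)
i=35 'a': node 14→1 (via fail)
i=36 'a': node 1→4
i=37 'b': node 4→5  → match P1@[35:37],P2@[37:37]
i=38 'b': node 5→7 (via fail)  → match P2@[38:38],P3@[36:38],P6@[37:38]
i=39 'c': node 7→8 (via fail)
i=40 'c': node 8→8 (via fail)
i=41 'b': node 8→9  → match P2@[41:41]
i=42 'c': node 9→10
i=43 'a': node 10→11
i=44 'b': node 11→12  → match P2@[44:44]
i=45 'b': node 12→13  → match P2@[45:45],P3@[43:45],P4@[40:45],P6@[44:45]
i=46 'b': node 13→17 (via fail)  → match P2@[46:46],P6@[45:46]
i=47 'a': node 17→1 (via fail)
i=48 'c': node 1→14
i=49 'b': node 14→9 (via fail)  → match P2@[49:49]
i=50 'b': node 9→17 (via fail)  → match P2@[50:50],P6@[49:50]
i=51 'b': node 17→17 (via fail)  → match P2@[51:51],P6@[50:51]
i=52 'b': node 17→17 (via fail)  → match P2@[52:52],P6@[51:52]
i=53 'c': node 17→8 (via fail)
i=54 'b': node 8→9  → match P2@[54:54]
i=55 'a': node 9→1 (via fail)
i=56 'b': node 1→2  → match P2@[56:56]
i=57 'b': node 2→7  → match P2@[57:57],P3@[55:57],P6@[56:57]

All matches (sorted): [[0,2],[1,2],[1,6],[2,2],[2,6],[3,2],[3,6],[7,5],[10,2],[13,2],[14,2],[14,3],[14,4],[14,6],[16,2],[17,2],[17,3],[17,6],[20,1],[20,2],[21,0],[22,2],[23,2],[23,3],[23,6],[26,1],[26,2],[27,0],[31,5],[32,2],[33,0],[37,1],[37,2],[38,2],[38,3],[38,6],[41,2],[44,2],[45,2],[45,3],[45,4],[45,6],[46,2],[46,6],[49,2],[50,2],[50,6],[51,2],[51,6],[52,2],[52,6],[54,2],[56,2],[57,2],[57,3],[57,6]]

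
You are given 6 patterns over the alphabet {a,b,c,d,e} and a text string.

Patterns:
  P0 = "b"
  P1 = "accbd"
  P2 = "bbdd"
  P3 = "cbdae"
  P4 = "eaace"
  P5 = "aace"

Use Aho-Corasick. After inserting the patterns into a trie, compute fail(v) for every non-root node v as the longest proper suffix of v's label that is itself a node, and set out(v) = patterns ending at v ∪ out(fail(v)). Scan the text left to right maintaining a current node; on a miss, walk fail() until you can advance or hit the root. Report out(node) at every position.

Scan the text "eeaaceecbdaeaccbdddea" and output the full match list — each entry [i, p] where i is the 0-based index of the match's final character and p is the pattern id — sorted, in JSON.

Build automaton:
Trie nodes:
  n0 'ε': a→2 b→1 c→10 e→15
  n1 'b': b→7  [P0 ends]
  n2 'a': a→20 c→3
  n3 'ac': c→4
  n4 'acc': b→5
  n5 'accb': d→6
  n6 'accbd': ·  [P1 ends]
  n7 'bb': d→8
  n8 'bbd': d→9
  n9 'bbdd': ·  [P2 ends]
  n10 'c': b→11
  n11 'cb': d→12
  n12 'cbd': a→13
  n13 'cbda': e→14
  n14 'cbdae': ·  [P3 ends]
  n15 'e': a→16
  n16 'ea': a→17
  n17 'eaa': c→18
  n18 'eaac': e→19
  n19 'eaace': ·  [P4 ends]
  n20 'aa': c→21
  n21 'aac': e→22
  n22 'aace': ·  [P5 ends]

BFS fail/out derivation:
  fail(1) 'b': from fail(0)=0 chase 'b': 0 ⇒ 0;  out={0}∪out(0)={0}
  fail(2) 'a': from fail(0)=0 chase 'a': 0 ⇒ 0;  out=∅∪out(0)=∅
  fail(10) 'c': from fail(0)=0 chase 'c': 0 ⇒ 0;  out=∅∪out(0)=∅
  fail(15) 'e': from fail(0)=0 chase 'e': 0 ⇒ 0;  out=∅∪out(0)=∅
  fail(3) 'ac': from fail(2)=0 chase 'c': 0 ⇒ 10;  out=∅∪out(10)=∅
  fail(7) 'bb': from fail(1)=0 chase 'b': 0 ⇒ 1;  out=∅∪out(1)={0}
  fail(11) 'cb': from fail(10)=0 chase 'b': 0 ⇒ 1;  out=∅∪out(1)={0}
  fail(16) 'ea': from fail(15)=0 chase 'a': 0 ⇒ 2;  out=∅∪out(2)=∅
  fail(20) 'aa': from fail(2)=0 chase 'a': 0 ⇒ 2;  out=∅∪out(2)=∅
  fail(4) 'acc': from fail(3)=10 chase 'c': 10→0 ⇒ 10;  out=∅∪out(10)=∅
  fail(8) 'bbd': from fail(7)=1 chase 'd': 1→0 ⇒ 0;  out=∅∪out(0)=∅
  fail(12) 'cbd': from fail(11)=1 chase 'd': 1→0 ⇒ 0;  out=∅∪out(0)=∅
  fail(17) 'eaa': from fail(16)=2 chase 'a': 2 ⇒ 20;  out=∅∪out(20)=∅
  fail(21) 'aac': from fail(20)=2 chase 'c': 2 ⇒ 3;  out=∅∪out(3)=∅
  fail(5) 'accb': from fail(4)=10 chase 'b': 10 ⇒ 11;  out=∅∪out(11)={0}
  fail(9) 'bbdd': from fail(8)=0 chase 'd': 0 ⇒ 0;  out={2}∪out(0)={2}
  fail(13) 'cbda': from fail(12)=0 chase 'a': 0 ⇒ 2;  out=∅∪out(2)=∅
  fail(18) 'eaac': from fail(17)=20 chase 'c': 20 ⇒ 21;  out=∅∪out(21)=∅
  fail(22) 'aace': from fail(21)=3 chase 'e': 3→10→0 ⇒ 15;  out={5}∪out(15)={5}
  fail(6) 'accbd': from fail(5)=11 chase 'd': 11 ⇒ 12;  out={1}∪out(12)={1}
  fail(14) 'cbdae': from fail(13)=2 chase 'e': 2→0 ⇒ 15;  out={3}∪out(15)={3}
  fail(19) 'eaace': from fail(18)=21 chase 'e': 21 ⇒ 22;  out={4}∪out(22)={4,5}

Text stream:
[0] read 'e'  n0⇒n15
[1] read 'e'  n15⇒n15 (fail-walked)
[2] read 'a'  n15⇒n16
[3] read 'a'  n16⇒n17
[4] read 'c'  n17⇒n18
[5] read 'e'  n18⇒n19  → match P4@[1:5],P5@[2:5]
[6] read 'e'  n19⇒n15 (fail-walked)
[7] read 'c'  n15⇒n10 (fail-walked)
[8] read 'b'  n10⇒n11  → match P0@[8:8]
[9] read 'd'  n11⇒n12
[10] read 'a'  n12⇒n13
[11] read 'e'  n13⇒n14  → match P3@[7:11]
[12] read 'a'  n14⇒n16 (fail-walked)
[13] read 'c'  n16⇒n3 (fail-walked)
[14] read 'c'  n3⇒n4
[15] read 'b'  n4⇒n5  → match P0@[15:15]
[16] read 'd'  n5⇒n6  → match P1@[12:16]
[17] read 'd'  n6⇒n0 (fail-walked)
[18] read 'd'  n0⇒n0
[19] read 'e'  n0⇒n15
[20] read 'a'  n15⇒n16

Result: [[5,4],[5,5],[8,0],[11,3],[15,0],[16,1]]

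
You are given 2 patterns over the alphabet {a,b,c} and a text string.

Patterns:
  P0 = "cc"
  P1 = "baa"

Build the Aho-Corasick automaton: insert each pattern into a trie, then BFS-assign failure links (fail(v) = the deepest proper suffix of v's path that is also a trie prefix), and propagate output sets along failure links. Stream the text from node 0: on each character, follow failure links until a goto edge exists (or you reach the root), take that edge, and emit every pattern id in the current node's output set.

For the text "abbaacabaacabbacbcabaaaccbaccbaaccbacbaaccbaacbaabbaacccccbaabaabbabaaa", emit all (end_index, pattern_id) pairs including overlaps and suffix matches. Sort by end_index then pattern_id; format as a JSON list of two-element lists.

Construct AC machine:
Trie nodes:
  n0 'ε': b→3 c→1
  n1 'c': c→2
  n2 'cc': ·  [P0 ends]
  n3 'b': a→4
  n4 'ba': a→5
  n5 'baa': ·  [P1 ends]

Failure links (BFS by depth):
  n1('c'): parent n0 fail=0; on 'c' 0 → fail=0;  out ∅∪∅=∅
  n3('b'): parent n0 fail=0; on 'b' 0 → fail=0;  out ∅∪∅=∅
  n2('cc'): parent n1 fail=0; on 'c' 0 → fail=1;  out {0}∪∅={0}
  n4('ba'): parent n3 fail=0; on 'a' 0 → fail=0;  out ∅∪∅=∅
  n5('baa'): parent n4 fail=0; on 'a' 0 → fail=0;  out {1}∪∅={1}

Scan:
[0] read 'a'  n0⇒n0
[1] read 'b'  n0⇒n3
[2] read 'b'  n3⇒n3 (fail-walked)
[3] read 'a'  n3⇒n4
[4] read 'a'  n4⇒n5  → match P1@[2:4]
[5] read 'c'  n5⇒n1 (fail-walked)
[6] read 'a'  n1⇒n0 (fail-walked)
[7] read 'b'  n0⇒n3
[8] read 'a'  n3⇒n4
[9] read 'a'  n4⇒n5  → match P1@[7:9]
[10] read 'c'  n5⇒n1 (fail-walked)
[11] read 'a'  n1⇒n0 (fail-walked)
[12] read 'b'  n0⇒n3
[13] read 'b'  n3⇒n3 (fail-walked)
[14] read 'a'  n3⇒n4
[15] read 'c'  n4⇒n1 (fail-walked)
[16] read 'b'  n1⇒n3 (fail-walked)
[17] read 'c'  n3⇒n1 (fail-walked)
[18] read 'a'  n1⇒n0 (fail-walked)
[19] read 'b'  n0⇒n3
[20] read 'a'  n3⇒n4
[21] read 'a'  n4⇒n5  → match P1@[19:21]
[22] read 'a'  n5⇒n0 (fail-walked)
[23] read 'c'  n0⇒n1
[24] read 'c'  n1⇒n2  → match P0@[23:24]
[25] read 'b'  n2⇒n3 (fail-walked)
[26] read 'a'  n3⇒n4
[27] read 'c'  n4⇒n1 (fail-walked)
[28] read 'c'  n1⇒n2  → match P0@[27:28]
[29] read 'b'  n2⇒n3 (fail-walked)
[30] read 'a'  n3⇒n4
[31] read 'a'  n4⇒n5  → match P1@[29:31]
[32] read 'c'  n5⇒n1 (fail-walked)
[33] read 'c'  n1⇒n2  → match P0@[32:33]
[34] read 'b'  n2⇒n3 (fail-walked)
[35] read 'a'  n3⇒n4
[36] read 'c'  n4⇒n1 (fail-walked)
[37] read 'b'  n1⇒n3 (fail-walked)
[38] read 'a'  n3⇒n4
[39] read 'a'  n4⇒n5  → match P1@[37:39]
[40] read 'c'  n5⇒n1 (fail-walked)
[41] read 'c'  n1⇒n2  → match P0@[40:41]
[42] read 'b'  n2⇒n3 (fail-walked)
[43] read 'a'  n3⇒n4
[44] read 'a'  n4⇒n5  → match P1@[42:44]
[45] read 'c'  n5⇒n1 (fail-walked)
[46] read 'b'  n1⇒n3 (fail-walked)
[47] read 'a'  n3⇒n4
[48] read 'a'  n4⇒n5  → match P1@[46:48]
[49] read 'b'  n5⇒n3 (fail-walked)
[50] read 'b'  n3⇒n3 (fail-walked)
[51] read 'a'  n3⇒n4
[52] read 'a'  n4⇒n5  → match P1@[50:52]
[53] read 'c'  n5⇒n1 (fail-walked)
[54] read 'c'  n1⇒n2  → match P0@[53:54]
[55] read 'c'  n2⇒n2 (fail-walked)  → match P0@[54:55]
[56] read 'c'  n2⇒n2 (fail-walked)  → match P0@[55:56]
[57] read 'c'  n2⇒n2 (fail-walked)  → match P0@[56:57]
[58] read 'b'  n2⇒n3 (fail-walked)
[59] read 'a'  n3⇒n4
[60] read 'a'  n4⇒n5  → match P1@[58:60]
[61] read 'b'  n5⇒n3 (fail-walked)
[62] read 'a'  n3⇒n4
[63] read 'a'  n4⇒n5  → match P1@[61:63]
[64] read 'b'  n5⇒n3 (fail-walked)
[65] read 'b'  n3⇒n3 (fail-walked)
[66] read 'a'  n3⇒n4
[67] read 'b'  n4⇒n3 (fail-walked)
[68] read 'a'  n3⇒n4
[69] read 'a'  n4⇒n5  → match P1@[67:69]
[70] read 'a'  n5⇒n0 (fail-walked)

All matches (sorted): [[4,1],[9,1],[21,1],[24,0],[28,0],[31,1],[33,0],[39,1],[41,0],[44,1],[48,1],[52,1],[54,0],[55,0],[56,0],[57,0],[60,1],[63,1],[69,1]]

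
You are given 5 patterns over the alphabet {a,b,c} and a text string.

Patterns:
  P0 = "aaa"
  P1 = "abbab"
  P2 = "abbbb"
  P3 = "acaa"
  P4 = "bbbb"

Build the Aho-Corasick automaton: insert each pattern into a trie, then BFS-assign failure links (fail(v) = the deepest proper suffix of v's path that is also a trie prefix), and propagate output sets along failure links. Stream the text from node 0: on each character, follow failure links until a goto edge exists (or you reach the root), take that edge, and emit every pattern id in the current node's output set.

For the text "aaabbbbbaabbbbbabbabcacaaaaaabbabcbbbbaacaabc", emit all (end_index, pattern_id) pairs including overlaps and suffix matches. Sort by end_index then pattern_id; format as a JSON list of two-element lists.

Build automaton:
Trie (insert patterns):
  n0 'ε': a→1 b→13
  n1 'a': a→2 b→4 c→10
  n2 'aa': a→3
  n3 'aaa': ·  [P0 ends]
  n4 'ab': b→5
  n5 'abb': a→6 b→8
  n6 'abba': b→7
  n7 'abbab': ·  [P1 ends]
  n8 'abbb': b→9
  n9 'abbbb': ·  [P2 ends]
  n10 'ac': a→11
  n11 'aca': a→12
  n12 'acaa': ·  [P3 ends]
  n13 'b': b→14
  n14 'bb': b→15
  n15 'bbb': b→16
  n16 'bbbb': ·  [P4 ends]

BFS fail/out derivation:
  fail(1) 'a': from fail(0)=0 chase 'a': 0 ⇒ 0;  out=∅∪out(0)=∅
  fail(13) 'b': from fail(0)=0 chase 'b': 0 ⇒ 0;  out=∅∪out(0)=∅
  fail(2) 'aa': from fail(1)=0 chase 'a': 0 ⇒ 1;  out=∅∪out(1)=∅
  fail(4) 'ab': from fail(1)=0 chase 'b': 0 ⇒ 13;  out=∅∪out(13)=∅
  fail(10) 'ac': from fail(1)=0 chase 'c': 0 ⇒ 0;  out=∅∪out(0)=∅
  fail(14) 'bb': from fail(13)=0 chase 'b': 0 ⇒ 13;  out=∅∪out(13)=∅
  fail(3) 'aaa': from fail(2)=1 chase 'a': 1 ⇒ 2;  out={0}∪out(2)={0}
  fail(5) 'abb': from fail(4)=13 chase 'b': 13 ⇒ 14;  out=∅∪out(14)=∅
  fail(11) 'aca': from fail(10)=0 chase 'a': 0 ⇒ 1;  out=∅∪out(1)=∅
  fail(15) 'bbb': from fail(14)=13 chase 'b': 13 ⇒ 14;  out=∅∪out(14)=∅
  fail(6) 'abba': from fail(5)=14 chase 'a': 14→13→0 ⇒ 1;  out=∅∪out(1)=∅
  fail(8) 'abbb': from fail(5)=14 chase 'b': 14 ⇒ 15;  out=∅∪out(15)=∅
  fail(12) 'acaa': from fail(11)=1 chase 'a': 1 ⇒ 2;  out={3}∪out(2)={3}
  fail(16) 'bbbb': from fail(15)=14 chase 'b': 14 ⇒ 15;  out={4}∪out(15)={4}
  fail(7) 'abbab': from fail(6)=1 chase 'b': 1 ⇒ 4;  out={1}∪out(4)={1}
  fail(9) 'abbbb': from fail(8)=15 chase 'b': 15 ⇒ 16;  out={2}∪out(16)={2,4}

Scan:
pos 0 'a': at 1
pos 1 'a': at 2
pos 2 'a': at 3  ** P0@[0:2]
pos 3 'b': at 4 (fail-walked)
pos 4 'b': at 5
pos 5 'b': at 8
pos 6 'b': at 9  ** P2@[2:6],P4@[3:6]
pos 7 'b': at 16 (fail-walked)  ** P4@[4:7]
pos 8 'a': at 1 (fail-walked)
pos 9 'a': at 2
pos 10 'b': at 4 (fail-walked)
pos 11 'b': at 5
pos 12 'b': at 8
pos 13 'b': at 9  ** P2@[9:13],P4@[10:13]
pos 14 'b': at 16 (fail-walked)  ** P4@[11:14]
pos 15 'a': at 1 (fail-walked)
pos 16 'b': at 4
pos 17 'b': at 5
pos 18 'a': at 6
pos 19 'b': at 7  ** P1@[15:19]
pos 20 'c': at 0 (fail-walked)
pos 21 'a': at 1
pos 22 'c': at 10
pos 23 'a': at 11
pos 24 'a': at 12  ** P3@[21:24]
pos 25 'a': at 3 (fail-walked)  ** P0@[23:25]
pos 26 'a': at 3 (fail-walked)  ** P0@[24:26]
pos 27 'a': at 3 (fail-walked)  ** P0@[25:27]
pos 28 'a': at 3 (fail-walked)  ** P0@[26:28]
pos 29 'b': at 4 (fail-walked)
pos 30 'b': at 5
pos 31 'a': at 6
pos 32 'b': at 7  ** P1@[28:32]
pos 33 'c': at 0 (fail-walked)
pos 34 'b': at 13
pos 35 'b': at 14
pos 36 'b': at 15
pos 37 'b': at 16  ** P4@[34:37]
pos 38 'a': at 1 (fail-walked)
pos 39 'a': at 2
pos 40 'c': at 10 (fail-walked)
pos 41 'a': at 11
pos 42 'a': at 12  ** P3@[39:42]
pos 43 'b': at 4 (fail-walked)
pos 44 'c': at 0 (fail-walked)

Result: [[2,0],[6,2],[6,4],[7,4],[13,2],[13,4],[14,4],[19,1],[24,3],[25,0],[26,0],[27,0],[28,0],[32,1],[37,4],[42,3]]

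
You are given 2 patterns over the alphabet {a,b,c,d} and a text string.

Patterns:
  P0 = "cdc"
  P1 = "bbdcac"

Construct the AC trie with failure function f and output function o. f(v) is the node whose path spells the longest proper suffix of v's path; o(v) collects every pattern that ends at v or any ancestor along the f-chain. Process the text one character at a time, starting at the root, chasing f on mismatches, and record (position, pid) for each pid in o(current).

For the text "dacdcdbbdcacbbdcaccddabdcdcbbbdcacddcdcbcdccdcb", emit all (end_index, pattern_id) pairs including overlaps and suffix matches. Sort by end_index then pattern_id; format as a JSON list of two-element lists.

Construct AC machine:
Trie nodes:
  n0 'ε': b→4 c→1
  n1 'c': d→2
  n2 'cd': c→3
  n3 'cdc': ·  [P0 ends]
  n4 'b': b→5
  n5 'bb': d→6
  n6 'bbd': c→7
  n7 'bbdc': a→8
  n8 'bbdca': c→9
  n9 'bbdcac': ·  [P1 ends]

BFS fail/out derivation:
  fail(1) 'c': from fail(0)=0 chase 'c': 0 ⇒ 0;  out=∅∪out(0)=∅
  fail(4) 'b': from fail(0)=0 chase 'b': 0 ⇒ 0;  out=∅∪out(0)=∅
  fail(2) 'cd': from fail(1)=0 chase 'd': 0 ⇒ 0;  out=∅∪out(0)=∅
  fail(5) 'bb': from fail(4)=0 chase 'b': 0 ⇒ 4;  out=∅∪out(4)=∅
  fail(3) 'cdc': from fail(2)=0 chase 'c': 0 ⇒ 1;  out={0}∪out(1)={0}
  fail(6) 'bbd': from fail(5)=4 chase 'd': 4→0 ⇒ 0;  out=∅∪out(0)=∅
  fail(7) 'bbdc': from fail(6)=0 chase 'c': 0 ⇒ 1;  out=∅∪out(1)=∅
  fail(8) 'bbdca': from fail(7)=1 chase 'a': 1→0 ⇒ 0;  out=∅∪out(0)=∅
  fail(9) 'bbdcac': from fail(8)=0 chase 'c': 0 ⇒ 1;  out={1}∪out(1)={1}

Text stream:
pos 0 'd': at 0
pos 1 'a': at 0
pos 2 'c': at 1
pos 3 'd': at 2
pos 4 'c': at 3  emit P0@[2:4]
pos 5 'd': at 2 ·f
pos 6 'b': at 4 ·f
pos 7 'b': at 5
pos 8 'd': at 6
pos 9 'c': at 7
pos 10 'a': at 8
pos 11 'c': at 9  emit P1@[6:11]
pos 12 'b': at 4 ·f
pos 13 'b': at 5
pos 14 'd': at 6
pos 15 'c': at 7
pos 16 'a': at 8
pos 17 'c': at 9  emit P1@[12:17]
pos 18 'c': at 1 ·f
pos 19 'd': at 2
pos 20 'd': at 0 ·f
pos 21 'a': at 0
pos 22 'b': at 4
pos 23 'd': at 0 ·f
pos 24 'c': at 1
pos 25 'd': at 2
pos 26 'c': at 3  emit P0@[24:26]
pos 27 'b': at 4 ·f
pos 28 'b': at 5
pos 29 'b': at 5 ·f
pos 30 'd': at 6
pos 31 'c': at 7
pos 32 'a': at 8
pos 33 'c': at 9  emit P1@[28:33]
pos 34 'd': at 2 ·f
pos 35 'd': at 0 ·f
pos 36 'c': at 1
pos 37 'd': at 2
pos 38 'c': at 3  emit P0@[36:38]
pos 39 'b': at 4 ·f
pos 40 'c': at 1 ·f
pos 41 'd': at 2
pos 42 'c': at 3  emit P0@[40:42]
pos 43 'c': at 1 ·f
pos 44 'd': at 2
pos 45 'c': at 3  emit P0@[43:45]
pos 46 'b': at 4 ·f

Matches: [[4,0],[11,1],[17,1],[26,0],[33,1],[38,0],[42,0],[45,0]]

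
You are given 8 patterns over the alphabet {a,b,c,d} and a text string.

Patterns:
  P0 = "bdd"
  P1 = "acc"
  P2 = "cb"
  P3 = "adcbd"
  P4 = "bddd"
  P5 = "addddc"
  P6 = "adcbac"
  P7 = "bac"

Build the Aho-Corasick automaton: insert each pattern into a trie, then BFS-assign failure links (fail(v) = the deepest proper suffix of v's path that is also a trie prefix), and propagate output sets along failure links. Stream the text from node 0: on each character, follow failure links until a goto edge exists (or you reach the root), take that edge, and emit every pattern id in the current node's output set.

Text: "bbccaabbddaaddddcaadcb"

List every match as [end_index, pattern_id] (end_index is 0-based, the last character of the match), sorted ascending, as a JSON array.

Build automaton:
Trie nodes:
  0='ε' goto a→4 b→1 c→7
  1='b' goto a→20 d→2
  2='bd' goto d→3
  3='bdd' goto d→13  [P0 ends]
  4='a' goto c→5 d→9
  5='ac' goto c→6
  6='acc' goto ·  [P1 ends]
  7='c' goto b→8
  8='cb' goto ·  [P2 ends]
  9='ad' goto c→10 d→14
  10='adc' goto b→11
  11='adcb' goto a→18 d→12
  12='adcbd' goto ·  [P3 ends]
  13='bddd' goto ·  [P4 ends]
  14='add' goto d→15
  15='addd' goto d→16
  16='adddd' goto c→17
  17='addddc' goto ·  [P5 ends]
  18='adcba' goto c→19
  19='adcbac' goto ·  [P6 ends]
  20='ba' goto c→21
  21='bac' goto ·  [P7 ends]

Failure links (BFS by depth):
  n1('b'): parent n0 fail=0; on 'b' 0 → fail=0;  out ∅∪∅=∅
  n4('a'): parent n0 fail=0; on 'a' 0 → fail=0;  out ∅∪∅=∅
  n7('c'): parent n0 fail=0; on 'c' 0 → fail=0;  out ∅∪∅=∅
  n2('bd'): parent n1 fail=0; on 'd' 0 → fail=0;  out ∅∪∅=∅
  n5('ac'): parent n4 fail=0; on 'c' 0 → fail=7;  out ∅∪∅=∅
  n8('cb'): parent n7 fail=0; on 'b' 0 → fail=1;  out {2}∪∅={2}
  n9('ad'): parent n4 fail=0; on 'd' 0 → fail=0;  out ∅∪∅=∅
  n20('ba'): parent n1 fail=0; on 'a' 0 → fail=4;  out ∅∪∅=∅
  n3('bdd'): parent n2 fail=0; on 'd' 0 → fail=0;  out {0}∪∅={0}
  n6('acc'): parent n5 fail=7; on 'c' 7→0 → fail=7;  out {1}∪∅={1}
  n10('adc'): parent n9 fail=0; on 'c' 0 → fail=7;  out ∅∪∅=∅
  n14('add'): parent n9 fail=0; on 'd' 0 → fail=0;  out ∅∪∅=∅
  n21('bac'): parent n20 fail=4; on 'c' 4 → fail=5;  out {7}∪∅={7}
  n11('adcb'): parent n10 fail=7; on 'b' 7 → fail=8;  out ∅∪{2}={2}
  n13('bddd'): parent n3 fail=0; on 'd' 0 → fail=0;  out {4}∪∅={4}
  n15('addd'): parent n14 fail=0; on 'd' 0 → fail=0;  out ∅∪∅=∅
  n12('adcbd'): parent n11 fail=8; on 'd' 8→1 → fail=2;  out {3}∪∅={3}
  n16('adddd'): parent n15 fail=0; on 'd' 0 → fail=0;  out ∅∪∅=∅
  n18('adcba'): parent n11 fail=8; on 'a' 8→1 → fail=20;  out ∅∪∅=∅
  n17('addddc'): parent n16 fail=0; on 'c' 0 → fail=7;  out {5}∪∅={5}
  n19('adcbac'): parent n18 fail=20; on 'c' 20 → fail=21;  out {6}∪{7}={6,7}

Text stream:
pos 0 'b': at 1
pos 1 'b': at 1 (fail-walked)
pos 2 'c': at 7 (fail-walked)
pos 3 'c': at 7 (fail-walked)
pos 4 'a': at 4 (fail-walked)
pos 5 'a': at 4 (fail-walked)
pos 6 'b': at 1 (fail-walked)
pos 7 'b': at 1 (fail-walked)
pos 8 'd': at 2
pos 9 'd': at 3  → match P0@[7:9]
pos 10 'a': at 4 (fail-walked)
pos 11 'a': at 4 (fail-walked)
pos 12 'd': at 9
pos 13 'd': at 14
pos 14 'd': at 15
pos 15 'd': at 16
pos 16 'c': at 17  → match P5@[11:16]
pos 17 'a': at 4 (fail-walked)
pos 18 'a': at 4 (fail-walked)
pos 19 'd': at 9
pos 20 'c': at 10
pos 21 'b': at 11  → match P2@[20:21]

All matches (sorted): [[9,0],[16,5],[21,2]]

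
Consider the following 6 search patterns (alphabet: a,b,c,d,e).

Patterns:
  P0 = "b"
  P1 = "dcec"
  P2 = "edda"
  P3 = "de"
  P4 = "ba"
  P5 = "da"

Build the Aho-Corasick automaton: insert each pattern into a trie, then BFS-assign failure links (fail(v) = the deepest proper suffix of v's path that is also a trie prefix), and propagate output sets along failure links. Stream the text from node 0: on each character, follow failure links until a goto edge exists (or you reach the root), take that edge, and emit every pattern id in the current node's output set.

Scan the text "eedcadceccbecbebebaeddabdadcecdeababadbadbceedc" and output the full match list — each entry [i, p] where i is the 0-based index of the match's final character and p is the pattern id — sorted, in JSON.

Construct AC machine:
Trie (insert patterns):
  n0 'ε': b→1 d→2 e→6
  n1 'b': a→11  ←P0
  n2 'd': a→12 c→3 e→10
  n3 'dc': e→4
  n4 'dce': c→5
  n5 'dcec': ·  ←P1
  n6 'e': d→7
  n7 'ed': d→8
  n8 'edd': a→9
  n9 'edda': ·  ←P2
  n10 'de': ·  ←P3
  n11 'ba': ·  ←P4
  n12 'da': ·  ←P5

BFS fail/out derivation:
  fail(1) 'b': from fail(0)=0 chase 'b': 0 ⇒ 0;  out={0}∪out(0)={0}
  fail(2) 'd': from fail(0)=0 chase 'd': 0 ⇒ 0;  out=∅∪out(0)=∅
  fail(6) 'e': from fail(0)=0 chase 'e': 0 ⇒ 0;  out=∅∪out(0)=∅
  fail(3) 'dc': from fail(2)=0 chase 'c': 0 ⇒ 0;  out=∅∪out(0)=∅
  fail(7) 'ed': from fail(6)=0 chase 'd': 0 ⇒ 2;  out=∅∪out(2)=∅
  fail(10) 'de': from fail(2)=0 chase 'e': 0 ⇒ 6;  out={3}∪out(6)={3}
  fail(11) 'ba': from fail(1)=0 chase 'a': 0 ⇒ 0;  out={4}∪out(0)={4}
  fail(12) 'da': from fail(2)=0 chase 'a': 0 ⇒ 0;  out={5}∪out(0)={5}
  fail(4) 'dce': from fail(3)=0 chase 'e': 0 ⇒ 6;  out=∅∪out(6)=∅
  fail(8) 'edd': from fail(7)=2 chase 'd': 2→0 ⇒ 2;  out=∅∪out(2)=∅
  fail(5) 'dcec': from fail(4)=6 chase 'c': 6→0 ⇒ 0;  out={1}∪out(0)={1}
  fail(9) 'edda': from fail(8)=2 chase 'a': 2 ⇒ 12;  out={2}∪out(12)={2,5}

Scan:
pos 0 'e': at 6
pos 1 'e': at 6 (fail-walked)
pos 2 'd': at 7
pos 3 'c': at 3 (fail-walked)
pos 4 'a': at 0 (fail-walked)
pos 5 'd': at 2
pos 6 'c': at 3
pos 7 'e': at 4
pos 8 'c': at 5  emit P1@[5:8]
pos 9 'c': at 0 (fail-walked)
pos 10 'b': at 1  emit P0@[10:10]
pos 11 'e': at 6 (fail-walked)
pos 12 'c': at 0 (fail-walked)
pos 13 'b': at 1  emit P0@[13:13]
pos 14 'e': at 6 (fail-walked)
pos 15 'b': at 1 (fail-walked)  emit P0@[15:15]
pos 16 'e': at 6 (fail-walked)
pos 17 'b': at 1 (fail-walked)  emit P0@[17:17]
pos 18 'a': at 11  emit P4@[17:18]
pos 19 'e': at 6 (fail-walked)
pos 20 'd': at 7
pos 21 'd': at 8
pos 22 'a': at 9  emit P2@[19:22],P5@[21:22]
pos 23 'b': at 1 (fail-walked)  emit P0@[23:23]
pos 24 'd': at 2 (fail-walked)
pos 25 'a': at 12  emit P5@[24:25]
pos 26 'd': at 2 (fail-walked)
pos 27 'c': at 3
pos 28 'e': at 4
pos 29 'c': at 5  emit P1@[26:29]
pos 30 'd': at 2 (fail-walked)
pos 31 'e': at 10  emit P3@[30:31]
pos 32 'a': at 0 (fail-walked)
pos 33 'b': at 1  emit P0@[33:33]
pos 34 'a': at 11  emit P4@[33:34]
pos 35 'b': at 1 (fail-walked)  emit P0@[35:35]
pos 36 'a': at 11  emit P4@[35:36]
pos 37 'd': at 2 (fail-walked)
pos 38 'b': at 1 (fail-walked)  emit P0@[38:38]
pos 39 'a': at 11  emit P4@[38:39]
pos 40 'd': at 2 (fail-walked)
pos 41 'b': at 1 (fail-walked)  emit P0@[41:41]
pos 42 'c': at 0 (fail-walked)
pos 43 'e': at 6
pos 44 'e': at 6 (fail-walked)
pos 45 'd': at 7
pos 46 'c': at 3 (fail-walked)

Result: [[8,1],[10,0],[13,0],[15,0],[17,0],[18,4],[22,2],[22,5],[23,0],[25,5],[29,1],[31,3],[33,0],[34,4],[35,0],[36,4],[38,0],[39,4],[41,0]]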